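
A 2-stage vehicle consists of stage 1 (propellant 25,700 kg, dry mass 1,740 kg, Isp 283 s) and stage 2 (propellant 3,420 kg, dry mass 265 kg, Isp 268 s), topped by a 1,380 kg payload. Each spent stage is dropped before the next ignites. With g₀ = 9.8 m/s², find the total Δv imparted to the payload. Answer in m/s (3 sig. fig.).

Ignition mass of stage 1 = 25,700+1,740 + 3,420+265 + 1,380 = 32,505 kg.
Stage 1: m₀ = 32,505 kg, m_f = 32,505 − 25,700 = 6,805 kg; Δv = 283×9.8×ln(4.777) = 2773.4×1.5637 ≈ 4337 m/s.
Stage 2: m₀ = 5,065 kg, m_f = 5,065 − 3,420 = 1,645 kg; Δv = 268×9.8×ln(3.079) = 2626.4×1.1246 ≈ 2954 m/s.
Total Δv = 4337 + 2954 = 7291 m/s.

Δv ≈ 7290 m/s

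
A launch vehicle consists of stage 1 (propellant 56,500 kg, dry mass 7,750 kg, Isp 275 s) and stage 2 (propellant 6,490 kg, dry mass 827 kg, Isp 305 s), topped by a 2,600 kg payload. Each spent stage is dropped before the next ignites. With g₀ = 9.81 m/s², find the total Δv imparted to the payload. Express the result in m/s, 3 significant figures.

Ignition mass of stage 1 = 56,500+7,750 + 6,490+827 + 2,600 = 74,167 kg.
Stage 1: m₀ = 74,167 kg, m_f = 74,167 − 56,500 = 17,667 kg; Δv = 275×9.81×ln(4.198) = 2697.8×1.4346 ≈ 3870 m/s.
Stage 2: m₀ = 9,917 kg, m_f = 9,917 − 6,490 = 3,427 kg; Δv = 305×9.81×ln(2.894) = 2992.1×1.0626 ≈ 3179 m/s.
Total Δv = 3870 + 3179 = 7049 m/s.

Δv ≈ 7050 m/s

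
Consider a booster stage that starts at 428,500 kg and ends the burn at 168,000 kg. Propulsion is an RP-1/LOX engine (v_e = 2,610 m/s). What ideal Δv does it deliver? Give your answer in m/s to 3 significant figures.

Δv = v_e · ln(m₀/m_f) = 2610.0 × ln(2.551) = 2610.0 × 0.9363 ≈ 2443.8 m/s.

Δv ≈ 2440 m/s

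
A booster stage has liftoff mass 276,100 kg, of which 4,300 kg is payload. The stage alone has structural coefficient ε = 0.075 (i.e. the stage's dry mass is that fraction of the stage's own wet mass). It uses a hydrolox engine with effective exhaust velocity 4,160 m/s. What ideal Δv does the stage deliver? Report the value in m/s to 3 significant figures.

Δv ≈ 10000 m/s

Stage wet mass = m₀ − payload = 276,100 − 4,300 = 271,800 kg.
Stage dry mass = ε × stage wet mass = 0.075 × 271,800 = 20,385 kg.
Burnout mass m_f = stage dry + payload = 20,385 + 4,300 = 24,685 kg.
Using Δv = v_e ln(m₀/m_f): Δv = v_e · ln(276,100/24,685) = 4160.0 × ln(11.18) = 4160.0 × 2.4146 ≈ 10045 m/s.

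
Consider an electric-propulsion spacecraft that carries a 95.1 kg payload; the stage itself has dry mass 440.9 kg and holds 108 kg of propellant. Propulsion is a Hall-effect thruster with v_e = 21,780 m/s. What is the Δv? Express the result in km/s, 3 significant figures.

Δv ≈ 4.00 km/s

m₀ = payload + dry + propellant = 95.1 + 440.9 + 108 = 644 kg.
m_f = payload + dry = 95.1 + 440.9 = 536 kg.
By the Tsiolkovsky rocket equation, Δv = v_e · ln(m₀/m_f) = 21780.0 × ln(1.201) = 21780.0 × 0.1836 ≈ 3998.0 m/s.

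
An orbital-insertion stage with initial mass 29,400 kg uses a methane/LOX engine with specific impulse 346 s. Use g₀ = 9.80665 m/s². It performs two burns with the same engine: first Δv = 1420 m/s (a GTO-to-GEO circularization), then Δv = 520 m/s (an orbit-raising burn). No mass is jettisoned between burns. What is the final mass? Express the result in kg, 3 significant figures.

final mass ≈ 16600 kg

v_e = Isp · g₀ = 346 × 9.80665 = 3393.1 m/s.
After the first burn: m = 29400 × exp(−1420/3393.1) = 29400 × 0.65804 = 19,346.4 kg.
After the second burn: m = 19,346.4 × exp(−520/3393.1) = 19,346.4 × 0.85791 = 16,597.5 kg.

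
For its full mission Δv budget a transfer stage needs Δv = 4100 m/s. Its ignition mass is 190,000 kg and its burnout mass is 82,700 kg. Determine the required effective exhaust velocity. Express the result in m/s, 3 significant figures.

v_e ≈ 4930 m/s

ln(m₀/m_f) = ln(190000/82700) = ln(2.297) = 0.8318.
From the ideal rocket equation, v_e = Δv / ln(m₀/m_f) = 4100 / 0.8318 = 4929.0 m/s.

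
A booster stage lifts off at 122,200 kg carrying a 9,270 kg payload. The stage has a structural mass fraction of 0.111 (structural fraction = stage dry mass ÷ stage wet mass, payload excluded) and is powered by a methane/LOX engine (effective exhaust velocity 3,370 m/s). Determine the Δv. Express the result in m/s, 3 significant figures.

Stage wet mass = m₀ − payload = 122,200 − 9,270 = 112,930 kg.
Stage dry mass = ε × stage wet mass = 0.111 × 112,930 = 12,535.2 kg.
Burnout mass m_f = stage dry + payload = 12,535.2 + 9,270 = 21,805.2 kg.
By the Tsiolkovsky rocket equation, Δv = v_e · ln(122,200/21,805.2) = 3370.0 × ln(5.604) = 3370.0 × 1.7235 ≈ 5808 m/s.

Δv ≈ 5810 m/s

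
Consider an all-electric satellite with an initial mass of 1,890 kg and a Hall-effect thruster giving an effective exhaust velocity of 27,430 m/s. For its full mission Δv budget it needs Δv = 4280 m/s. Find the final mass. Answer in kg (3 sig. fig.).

final mass ≈ 1620 kg

Using Δv = v_e ln(m₀/m_f): m₀/m_f = exp(Δv / v_e) = exp(4280 / 27430.0) = exp(0.1560) = 1.1689.
m_f = m₀ / 1.1689 = 1,890 / 1.1689 = 1,616.9 kg.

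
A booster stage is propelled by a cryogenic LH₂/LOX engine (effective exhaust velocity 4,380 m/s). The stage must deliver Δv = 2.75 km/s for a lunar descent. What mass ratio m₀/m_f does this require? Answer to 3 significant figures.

mass ratio ≈ 1.87

m₀/m_f = exp(Δv / v_e) = exp(2750 / 4380.0) = exp(0.6279) = 1.8736.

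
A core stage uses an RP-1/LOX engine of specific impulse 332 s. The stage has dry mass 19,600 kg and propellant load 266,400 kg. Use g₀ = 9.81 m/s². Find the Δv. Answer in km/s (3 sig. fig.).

v_e = Isp · g₀ = 332 × 9.81 = 3256.9 m/s.
m₀ = m_dry + m_prop = 19,600 + 266,400 = 286,000 kg.
By the Tsiolkovsky rocket equation, Δv = v_e · ln(m₀/m_f) = 3256.9 × ln(14.59) = 3256.9 × 2.6805 ≈ 8730.1 m/s.

Δv ≈ 8.73 km/s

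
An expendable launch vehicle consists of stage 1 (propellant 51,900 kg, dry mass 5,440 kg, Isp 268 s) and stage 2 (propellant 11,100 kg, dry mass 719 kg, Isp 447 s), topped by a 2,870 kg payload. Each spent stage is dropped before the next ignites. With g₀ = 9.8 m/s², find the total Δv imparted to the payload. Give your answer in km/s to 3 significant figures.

Ignition mass of stage 1 = 51,900+5,440 + 11,100+719 + 2,870 = 72,029 kg.
Stage 1: m₀ = 72,029 kg, m_f = 72,029 − 51,900 = 20,129 kg; Δv = 268×9.8×ln(3.578) = 2626.4×1.2749 ≈ 3348 m/s.
Stage 2: m₀ = 14,689 kg, m_f = 14,689 − 11,100 = 3,589 kg; Δv = 447×9.8×ln(4.093) = 4380.6×1.4092 ≈ 6173 m/s.
Total Δv = 3348 + 6173 = 9521 m/s.

Δv ≈ 9.52 km/s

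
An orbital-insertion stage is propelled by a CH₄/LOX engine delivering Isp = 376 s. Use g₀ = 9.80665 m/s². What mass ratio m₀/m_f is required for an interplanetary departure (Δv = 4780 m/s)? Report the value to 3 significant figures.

v_e = Isp · g₀ = 376 × 9.80665 = 3687.3 m/s.
Rocket equation: m₀/m_f = exp(Δv / v_e) = exp(4780 / 3687.3) = exp(1.2963) = 3.6559.

mass ratio ≈ 3.66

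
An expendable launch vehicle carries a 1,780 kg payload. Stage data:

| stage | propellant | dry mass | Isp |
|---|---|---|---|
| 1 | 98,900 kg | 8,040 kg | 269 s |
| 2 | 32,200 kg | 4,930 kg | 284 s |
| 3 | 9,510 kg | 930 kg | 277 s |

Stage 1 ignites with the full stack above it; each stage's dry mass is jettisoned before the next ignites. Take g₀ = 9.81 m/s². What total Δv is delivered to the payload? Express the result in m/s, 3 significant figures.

Ignition mass of stage 1 = 98,900+8,040 + 32,200+4,930 + 9,510+930 + 1,780 = 156,290 kg.
Stage 1: m₀ = 156,290 kg, m_f = 156,290 − 98,900 = 57,390 kg; Δv = 269×9.81×ln(2.723) = 2638.9×1.0018 ≈ 2644 m/s.
Stage 2: m₀ = 49,350 kg, m_f = 49,350 − 32,200 = 17,150 kg; Δv = 284×9.81×ln(2.878) = 2786.0×1.0569 ≈ 2945 m/s.
Stage 3: m₀ = 12,220 kg, m_f = 12,220 − 9,510 = 2,710 kg; Δv = 277×9.81×ln(4.509) = 2717.4×1.5061 ≈ 4093 m/s.
Total Δv = 2644 + 2945 + 4093 = 9682 m/s.

Δv ≈ 9680 m/s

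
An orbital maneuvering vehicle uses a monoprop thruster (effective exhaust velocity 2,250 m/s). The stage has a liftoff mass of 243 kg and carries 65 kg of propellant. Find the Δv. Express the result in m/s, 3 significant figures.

Δv ≈ 700 m/s

m_f = m₀ − m_prop = 243 − 65 = 178 kg.
Δv = v_e · ln(m₀/m_f) = 2250.0 × ln(1.365) = 2250.0 × 0.3113 ≈ 700.4 m/s.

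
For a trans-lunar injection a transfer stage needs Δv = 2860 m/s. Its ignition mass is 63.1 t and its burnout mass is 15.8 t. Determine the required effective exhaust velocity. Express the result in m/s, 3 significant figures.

v_e ≈ 2070 m/s

ln(m₀/m_f) = ln(63100/15800) = ln(3.994) = 1.3847.
v_e = Δv / ln(m₀/m_f) = 2860 / 1.3847 = 2065.4 m/s.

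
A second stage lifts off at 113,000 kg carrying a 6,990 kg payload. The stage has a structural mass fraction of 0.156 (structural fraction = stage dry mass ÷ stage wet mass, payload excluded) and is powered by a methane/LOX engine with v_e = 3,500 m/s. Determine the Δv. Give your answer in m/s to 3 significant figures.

Stage wet mass = m₀ − payload = 113,000 − 6,990 = 106,010 kg.
Stage dry mass = ε × stage wet mass = 0.156 × 106,010 = 16,537.6 kg.
Burnout mass m_f = stage dry + payload = 16,537.6 + 6,990 = 23,527.6 kg.
Δv = v_e · ln(113,000/23,527.6) = 3500.0 × ln(4.803) = 3500.0 × 1.5692 ≈ 5492 m/s.

Δv ≈ 5490 m/s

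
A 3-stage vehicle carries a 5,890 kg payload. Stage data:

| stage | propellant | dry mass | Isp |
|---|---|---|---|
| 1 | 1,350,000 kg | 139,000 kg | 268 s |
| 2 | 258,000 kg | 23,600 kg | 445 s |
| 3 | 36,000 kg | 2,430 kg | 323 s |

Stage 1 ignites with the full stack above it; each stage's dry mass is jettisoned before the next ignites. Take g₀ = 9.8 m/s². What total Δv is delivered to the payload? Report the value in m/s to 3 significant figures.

Δv ≈ 15700 m/s

Ignition mass of stage 1 = 1,350,000+139,000 + 258,000+23,600 + 36,000+2,430 + 5,890 = 1,814,920 kg.
Stage 1: m₀ = 1,814,920 kg, m_f = 1,814,920 − 1,350,000 = 464,920 kg; Δv = 268×9.8×ln(3.904) = 2626.4×1.3619 ≈ 3577 m/s.
Stage 2: m₀ = 325,920 kg, m_f = 325,920 − 258,000 = 67,920 kg; Δv = 445×9.8×ln(4.799) = 4361.0×1.5683 ≈ 6839 m/s.
Stage 3: m₀ = 44,320 kg, m_f = 44,320 − 36,000 = 8,320 kg; Δv = 323×9.8×ln(5.327) = 3165.4×1.6728 ≈ 5295 m/s.
Total Δv = 3577 + 6839 + 5295 = 15711 m/s.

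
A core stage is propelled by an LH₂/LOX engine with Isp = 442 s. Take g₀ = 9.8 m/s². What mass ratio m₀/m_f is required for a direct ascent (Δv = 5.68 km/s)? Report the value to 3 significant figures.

v_e = Isp · g₀ = 442 × 9.8 = 4331.6 m/s.
m₀/m_f = exp(Δv / v_e) = exp(5680 / 4331.6) = exp(1.3113) = 3.7110.

mass ratio ≈ 3.71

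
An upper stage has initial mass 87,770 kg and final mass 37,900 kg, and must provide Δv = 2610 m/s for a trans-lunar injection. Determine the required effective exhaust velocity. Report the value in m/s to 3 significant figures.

ln(m₀/m_f) = ln(87770/37900) = ln(2.316) = 0.8398.
Rocket equation: v_e = Δv / ln(m₀/m_f) = 2610 / 0.8398 = 3108.0 m/s.

v_e ≈ 3110 m/s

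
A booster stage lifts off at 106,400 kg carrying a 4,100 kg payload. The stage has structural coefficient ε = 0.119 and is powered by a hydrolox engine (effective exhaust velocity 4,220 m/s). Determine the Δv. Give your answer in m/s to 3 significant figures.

Δv ≈ 7920 m/s

Stage wet mass = m₀ − payload = 106,400 − 4,100 = 102,300 kg.
Stage dry mass = ε × stage wet mass = 0.119 × 102,300 = 12,173.7 kg.
Burnout mass m_f = stage dry + payload = 12,173.7 + 4,100 = 16,273.7 kg.
Δv = v_e · ln(106,400/16,273.7) = 4220.0 × ln(6.538) = 4220.0 × 1.8777 ≈ 7924 m/s.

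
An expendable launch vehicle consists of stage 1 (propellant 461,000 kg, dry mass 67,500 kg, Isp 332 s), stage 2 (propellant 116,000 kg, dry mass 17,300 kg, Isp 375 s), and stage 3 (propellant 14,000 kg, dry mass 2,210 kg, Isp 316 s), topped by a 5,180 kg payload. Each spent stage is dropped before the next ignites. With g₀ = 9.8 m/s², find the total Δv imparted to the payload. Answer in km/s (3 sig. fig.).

Ignition mass of stage 1 = 461,000+67,500 + 116,000+17,300 + 14,000+2,210 + 5,180 = 683,190 kg.
Stage 1: m₀ = 683,190 kg, m_f = 683,190 − 461,000 = 222,190 kg; Δv = 332×9.8×ln(3.075) = 3253.6×1.1232 ≈ 3655 m/s.
Stage 2: m₀ = 154,690 kg, m_f = 154,690 − 116,000 = 38,690 kg; Δv = 375×9.8×ln(3.998) = 3675.0×1.3858 ≈ 5093 m/s.
Stage 3: m₀ = 21,390 kg, m_f = 21,390 − 14,000 = 7,390 kg; Δv = 316×9.8×ln(2.894) = 3096.8×1.0628 ≈ 3291 m/s.
Total Δv = 3655 + 5093 + 3291 = 12039 m/s.

Δv ≈ 12.0 km/s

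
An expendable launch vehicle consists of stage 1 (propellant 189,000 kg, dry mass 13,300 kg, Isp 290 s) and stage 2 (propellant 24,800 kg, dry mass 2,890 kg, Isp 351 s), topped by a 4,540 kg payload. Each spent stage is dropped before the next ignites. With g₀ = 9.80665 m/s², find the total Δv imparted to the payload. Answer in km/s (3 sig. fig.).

Δv ≈ 9.71 km/s

Ignition mass of stage 1 = 189,000+13,300 + 24,800+2,890 + 4,540 = 234,530 kg.
Stage 1: m₀ = 234,530 kg, m_f = 234,530 − 189,000 = 45,530 kg; Δv = 290×9.80665×ln(5.151) = 2843.9×1.6392 ≈ 4662 m/s.
Stage 2: m₀ = 32,230 kg, m_f = 32,230 − 24,800 = 7,430 kg; Δv = 351×9.80665×ln(4.338) = 3442.1×1.4674 ≈ 5051 m/s.
Total Δv = 4662 + 5051 = 9713 m/s.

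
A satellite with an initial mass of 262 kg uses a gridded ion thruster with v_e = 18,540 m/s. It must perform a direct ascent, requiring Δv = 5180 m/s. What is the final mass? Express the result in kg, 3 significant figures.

m₀/m_f = exp(Δv / v_e) = exp(5180 / 18540.0) = exp(0.2794) = 1.3223.
m_f = m₀ / 1.3223 = 262 / 1.3223 = 198.14 kg.

final mass ≈ 198 kg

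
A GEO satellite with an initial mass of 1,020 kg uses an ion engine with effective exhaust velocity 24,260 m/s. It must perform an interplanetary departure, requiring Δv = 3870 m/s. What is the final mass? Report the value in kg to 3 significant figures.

Rocket equation: m₀/m_f = exp(Δv / v_e) = exp(3870 / 24260.0) = exp(0.1595) = 1.1729.
m_f = m₀ / 1.1729 = 1,020 / 1.1729 = 869.639 kg.

final mass ≈ 870 kg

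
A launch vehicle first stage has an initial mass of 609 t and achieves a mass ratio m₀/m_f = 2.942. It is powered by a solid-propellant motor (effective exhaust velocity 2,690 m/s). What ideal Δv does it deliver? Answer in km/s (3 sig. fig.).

From the ideal rocket equation, Δv = v_e · ln(2.942) = 2690.0 × 1.0791 ≈ 2902.8 m/s.

Δv ≈ 2.90 km/s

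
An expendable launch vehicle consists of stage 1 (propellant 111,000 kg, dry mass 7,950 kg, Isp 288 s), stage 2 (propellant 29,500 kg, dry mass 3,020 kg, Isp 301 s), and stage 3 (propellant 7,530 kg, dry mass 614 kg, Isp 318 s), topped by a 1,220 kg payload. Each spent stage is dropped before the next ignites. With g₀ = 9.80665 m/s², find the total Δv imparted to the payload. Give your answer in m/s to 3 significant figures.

Ignition mass of stage 1 = 111,000+7,950 + 29,500+3,020 + 7,530+614 + 1,220 = 160,834 kg.
Stage 1: m₀ = 160,834 kg, m_f = 160,834 − 111,000 = 49,834 kg; Δv = 288×9.80665×ln(3.227) = 2824.3×1.1717 ≈ 3309 m/s.
Stage 2: m₀ = 41,884 kg, m_f = 41,884 − 29,500 = 12,384 kg; Δv = 301×9.80665×ln(3.382) = 2951.8×1.2185 ≈ 3597 m/s.
Stage 3: m₀ = 9,364 kg, m_f = 9,364 − 7,530 = 1,834 kg; Δv = 318×9.80665×ln(5.106) = 3118.5×1.6304 ≈ 5084 m/s.
Total Δv = 3309 + 3597 + 5084 = 11990 m/s.

Δv ≈ 12000 m/s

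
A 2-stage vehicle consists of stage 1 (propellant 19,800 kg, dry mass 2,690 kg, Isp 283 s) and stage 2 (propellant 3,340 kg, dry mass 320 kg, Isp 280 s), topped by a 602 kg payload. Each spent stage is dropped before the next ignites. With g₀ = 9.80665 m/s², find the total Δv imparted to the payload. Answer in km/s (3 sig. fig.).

Ignition mass of stage 1 = 19,800+2,690 + 3,340+320 + 602 = 26,752 kg.
Stage 1: m₀ = 26,752 kg, m_f = 26,752 − 19,800 = 6,952 kg; Δv = 283×9.80665×ln(3.848) = 2775.3×1.3476 ≈ 3740 m/s.
Stage 2: m₀ = 4,262 kg, m_f = 4,262 − 3,340 = 922 kg; Δv = 280×9.80665×ln(4.623) = 2745.9×1.5309 ≈ 4204 m/s.
Total Δv = 3740 + 4204 = 7944 m/s.

Δv ≈ 7.94 km/s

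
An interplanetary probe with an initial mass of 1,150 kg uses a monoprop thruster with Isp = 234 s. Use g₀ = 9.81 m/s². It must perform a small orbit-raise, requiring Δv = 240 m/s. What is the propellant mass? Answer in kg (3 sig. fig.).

propellant mass ≈ 114 kg

v_e = Isp · g₀ = 234 × 9.81 = 2295.5 m/s.
m₀/m_f = exp(Δv / v_e) = exp(240 / 2295.5) = exp(0.1046) = 1.1102.
m_f = 1,150 / 1.1102 = 1,035.85 kg, so propellant = m₀ − m_f = 1,150 − 1,035.85 = 114.15 kg.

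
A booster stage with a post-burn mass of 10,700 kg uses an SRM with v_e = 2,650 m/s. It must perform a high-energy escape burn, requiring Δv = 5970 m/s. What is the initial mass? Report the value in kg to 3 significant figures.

m₀/m_f = exp(Δv / v_e) = exp(5970 / 2650.0) = exp(2.2528) = 9.5146.
m₀ = m_f × 9.5146 = 10,700 × 9.5146 = 101,806 kg.

initial mass ≈ 102000 kg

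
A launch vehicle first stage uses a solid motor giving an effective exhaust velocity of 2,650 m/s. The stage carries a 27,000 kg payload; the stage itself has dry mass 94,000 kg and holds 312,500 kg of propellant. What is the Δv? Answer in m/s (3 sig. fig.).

m₀ = payload + dry + propellant = 27,000 + 94,000 + 312,500 = 433,500 kg.
m_f = payload + dry = 27,000 + 94,000 = 121,000 kg.
From the ideal rocket equation, Δv = v_e · ln(m₀/m_f) = 2650.0 × ln(3.583) = 2650.0 × 1.2761 ≈ 3381.7 m/s.

Δv ≈ 3380 m/s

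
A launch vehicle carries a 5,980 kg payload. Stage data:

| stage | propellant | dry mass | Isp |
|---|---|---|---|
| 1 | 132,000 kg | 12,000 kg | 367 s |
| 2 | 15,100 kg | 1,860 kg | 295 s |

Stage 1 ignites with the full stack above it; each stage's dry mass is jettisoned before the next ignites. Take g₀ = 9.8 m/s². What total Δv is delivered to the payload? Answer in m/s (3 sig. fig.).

Ignition mass of stage 1 = 132,000+12,000 + 15,100+1,860 + 5,980 = 166,940 kg.
Stage 1: m₀ = 166,940 kg, m_f = 166,940 − 132,000 = 34,940 kg; Δv = 367×9.8×ln(4.778) = 3596.6×1.5640 ≈ 5625 m/s.
Stage 2: m₀ = 22,940 kg, m_f = 22,940 − 15,100 = 7,840 kg; Δv = 295×9.8×ln(2.926) = 2891.0×1.0736 ≈ 3104 m/s.
Total Δv = 5625 + 3104 = 8729 m/s.

Δv ≈ 8730 m/s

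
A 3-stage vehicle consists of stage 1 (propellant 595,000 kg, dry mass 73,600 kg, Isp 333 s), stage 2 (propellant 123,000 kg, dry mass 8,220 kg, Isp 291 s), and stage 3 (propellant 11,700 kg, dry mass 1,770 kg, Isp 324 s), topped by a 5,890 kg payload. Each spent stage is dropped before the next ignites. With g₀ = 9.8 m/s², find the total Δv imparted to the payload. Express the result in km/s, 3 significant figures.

Ignition mass of stage 1 = 595,000+73,600 + 123,000+8,220 + 11,700+1,770 + 5,890 = 819,180 kg.
Stage 1: m₀ = 819,180 kg, m_f = 819,180 − 595,000 = 224,180 kg; Δv = 333×9.8×ln(3.654) = 3263.4×1.2959 ≈ 4229 m/s.
Stage 2: m₀ = 150,580 kg, m_f = 150,580 − 123,000 = 27,580 kg; Δv = 291×9.8×ln(5.46) = 2851.8×1.6974 ≈ 4841 m/s.
Stage 3: m₀ = 19,360 kg, m_f = 19,360 − 11,700 = 7,660 kg; Δv = 324×9.8×ln(2.527) = 3175.2×0.9272 ≈ 2944 m/s.
Total Δv = 4229 + 4841 + 2944 = 12014 m/s.

Δv ≈ 12.0 km/s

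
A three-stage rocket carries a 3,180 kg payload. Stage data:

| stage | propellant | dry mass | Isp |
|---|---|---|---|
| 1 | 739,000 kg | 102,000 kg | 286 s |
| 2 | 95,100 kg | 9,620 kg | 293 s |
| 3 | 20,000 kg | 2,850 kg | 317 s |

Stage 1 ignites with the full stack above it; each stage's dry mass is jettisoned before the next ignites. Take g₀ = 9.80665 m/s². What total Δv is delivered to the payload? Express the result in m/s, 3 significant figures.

Ignition mass of stage 1 = 739,000+102,000 + 95,100+9,620 + 20,000+2,850 + 3,180 = 971,750 kg.
Stage 1: m₀ = 971,750 kg, m_f = 971,750 − 739,000 = 232,750 kg; Δv = 286×9.80665×ln(4.175) = 2804.7×1.4291 ≈ 4008 m/s.
Stage 2: m₀ = 130,750 kg, m_f = 130,750 − 95,100 = 35,650 kg; Δv = 293×9.80665×ln(3.668) = 2873.3×1.2995 ≈ 3734 m/s.
Stage 3: m₀ = 26,030 kg, m_f = 26,030 − 20,000 = 6,030 kg; Δv = 317×9.80665×ln(4.317) = 3108.7×1.4625 ≈ 4546 m/s.
Total Δv = 4008 + 3734 + 4546 = 12288 m/s.

Δv ≈ 12300 m/s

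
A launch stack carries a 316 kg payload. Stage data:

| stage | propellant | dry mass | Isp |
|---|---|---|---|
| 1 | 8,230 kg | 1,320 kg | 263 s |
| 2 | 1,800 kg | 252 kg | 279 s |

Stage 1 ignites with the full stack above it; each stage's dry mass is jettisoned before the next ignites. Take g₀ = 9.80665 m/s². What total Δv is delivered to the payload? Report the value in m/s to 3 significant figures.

Δv ≈ 6930 m/s

Ignition mass of stage 1 = 8,230+1,320 + 1,800+252 + 316 = 11,918 kg.
Stage 1: m₀ = 11,918 kg, m_f = 11,918 − 8,230 = 3,688 kg; Δv = 263×9.80665×ln(3.232) = 2579.1×1.1730 ≈ 3025 m/s.
Stage 2: m₀ = 2,368 kg, m_f = 2,368 − 1,800 = 568 kg; Δv = 279×9.80665×ln(4.169) = 2736.1×1.4277 ≈ 3906 m/s.
Total Δv = 3025 + 3906 = 6931 m/s.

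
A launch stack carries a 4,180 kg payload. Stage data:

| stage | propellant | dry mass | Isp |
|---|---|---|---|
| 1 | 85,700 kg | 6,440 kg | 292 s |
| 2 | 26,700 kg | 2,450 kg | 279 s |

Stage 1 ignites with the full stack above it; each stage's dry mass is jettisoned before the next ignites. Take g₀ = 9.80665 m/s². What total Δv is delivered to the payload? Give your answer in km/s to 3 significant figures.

Δv ≈ 7.71 km/s

Ignition mass of stage 1 = 85,700+6,440 + 26,700+2,450 + 4,180 = 125,470 kg.
Stage 1: m₀ = 125,470 kg, m_f = 125,470 − 85,700 = 39,770 kg; Δv = 292×9.80665×ln(3.155) = 2863.5×1.1490 ≈ 3290 m/s.
Stage 2: m₀ = 33,330 kg, m_f = 33,330 − 26,700 = 6,630 kg; Δv = 279×9.80665×ln(5.027) = 2736.1×1.6149 ≈ 4418 m/s.
Total Δv = 3290 + 4418 = 7708 m/s.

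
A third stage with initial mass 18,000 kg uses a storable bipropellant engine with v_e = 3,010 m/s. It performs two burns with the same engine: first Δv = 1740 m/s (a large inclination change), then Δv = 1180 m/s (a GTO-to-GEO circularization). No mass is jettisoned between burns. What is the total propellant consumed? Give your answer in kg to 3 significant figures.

total propellant consumed ≈ 11200 kg

After the first burn: m = 18000 × exp(−1740/3010.0) = 18000 × 0.56098 = 10,097.6 kg.
After the second burn: m = 10,097.6 × exp(−1180/3010.0) = 10,097.6 × 0.67569 = 6,822.85 kg.
Total propellant = m₀ − m_final = 18000 − 6,822.85 = 11,177.15 kg.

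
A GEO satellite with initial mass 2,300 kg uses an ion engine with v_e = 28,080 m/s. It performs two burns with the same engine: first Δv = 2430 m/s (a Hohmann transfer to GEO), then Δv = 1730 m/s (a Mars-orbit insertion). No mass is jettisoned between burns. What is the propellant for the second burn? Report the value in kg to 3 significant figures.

After the first burn: m = 2300 × exp(−2430/28080.0) = 2300 × 0.91710 = 2,109.33 kg.
After the second burn: m = 2,109.33 × exp(−1730/28080.0) = 2,109.33 × 0.94025 = 1,983.3 kg.
Second-burn propellant = 2,109.33 − 1,983.3 = 126.03 kg.

propellant for the second burn ≈ 126 kg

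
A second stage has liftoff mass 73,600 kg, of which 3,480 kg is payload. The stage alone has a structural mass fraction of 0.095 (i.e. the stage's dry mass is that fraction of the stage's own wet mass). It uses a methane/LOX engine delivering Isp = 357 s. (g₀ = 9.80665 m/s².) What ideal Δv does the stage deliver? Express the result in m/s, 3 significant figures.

Δv ≈ 6940 m/s

Stage wet mass = m₀ − payload = 73,600 − 3,480 = 70,120 kg.
Stage dry mass = ε × stage wet mass = 0.095 × 70,120 = 6,661.4 kg.
Burnout mass m_f = stage dry + payload = 6,661.4 + 3,480 = 10,141.4 kg.
v_e = Isp · g₀ = 357 × 9.80665 = 3501.0 m/s.
Δv = v_e · ln(73,600/10,141.4) = 3501.0 × ln(7.257) = 3501.0 × 1.9820 ≈ 6939 m/s.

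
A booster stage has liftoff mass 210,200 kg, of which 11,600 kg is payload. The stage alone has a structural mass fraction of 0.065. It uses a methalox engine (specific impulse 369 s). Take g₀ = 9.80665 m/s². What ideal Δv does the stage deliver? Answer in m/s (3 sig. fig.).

Δv ≈ 7780 m/s

Stage wet mass = m₀ − payload = 210,200 − 11,600 = 198,600 kg.
Stage dry mass = ε × stage wet mass = 0.065 × 198,600 = 12,909 kg.
Burnout mass m_f = stage dry + payload = 12,909 + 11,600 = 24,509 kg.
v_e = Isp · g₀ = 369 × 9.80665 = 3618.7 m/s.
Using Δv = v_e ln(m₀/m_f): Δv = v_e · ln(210,200/24,509) = 3618.7 × ln(8.576) = 3618.7 × 2.1490 ≈ 7777 m/s.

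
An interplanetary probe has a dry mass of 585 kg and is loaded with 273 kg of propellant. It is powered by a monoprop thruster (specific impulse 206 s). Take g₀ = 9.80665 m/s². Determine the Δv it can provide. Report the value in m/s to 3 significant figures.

Δv ≈ 774 m/s

v_e = Isp · g₀ = 206 × 9.80665 = 2020.2 m/s.
m₀ = m_dry + m_prop = 585 + 273 = 858 kg.
Rocket equation: Δv = v_e · ln(m₀/m_f) = 2020.2 × ln(1.467) = 2020.2 × 0.3830 ≈ 773.7 m/s.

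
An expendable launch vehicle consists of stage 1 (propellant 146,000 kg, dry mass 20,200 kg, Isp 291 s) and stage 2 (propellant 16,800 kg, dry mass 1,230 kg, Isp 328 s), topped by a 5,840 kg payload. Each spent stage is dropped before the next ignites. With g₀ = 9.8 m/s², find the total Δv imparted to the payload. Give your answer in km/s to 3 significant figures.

Ignition mass of stage 1 = 146,000+20,200 + 16,800+1,230 + 5,840 = 190,070 kg.
Stage 1: m₀ = 190,070 kg, m_f = 190,070 − 146,000 = 44,070 kg; Δv = 291×9.8×ln(4.313) = 2851.8×1.4616 ≈ 4168 m/s.
Stage 2: m₀ = 23,870 kg, m_f = 23,870 − 16,800 = 7,070 kg; Δv = 328×9.8×ln(3.376) = 3214.4×1.2168 ≈ 3911 m/s.
Total Δv = 4168 + 3911 = 8079 m/s.

Δv ≈ 8.08 km/s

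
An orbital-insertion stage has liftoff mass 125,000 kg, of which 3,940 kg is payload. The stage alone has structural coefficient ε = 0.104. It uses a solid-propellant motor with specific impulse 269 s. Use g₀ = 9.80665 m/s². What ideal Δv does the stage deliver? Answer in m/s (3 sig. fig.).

Δv ≈ 5340 m/s

Stage wet mass = m₀ − payload = 125,000 − 3,940 = 121,060 kg.
Stage dry mass = ε × stage wet mass = 0.104 × 121,060 = 12,590.2 kg.
Burnout mass m_f = stage dry + payload = 12,590.2 + 3,940 = 16,530.2 kg.
v_e = Isp · g₀ = 269 × 9.80665 = 2638.0 m/s.
Δv = v_e · ln(125,000/16,530.2) = 2638.0 × ln(7.562) = 2638.0 × 2.0231 ≈ 5337 m/s.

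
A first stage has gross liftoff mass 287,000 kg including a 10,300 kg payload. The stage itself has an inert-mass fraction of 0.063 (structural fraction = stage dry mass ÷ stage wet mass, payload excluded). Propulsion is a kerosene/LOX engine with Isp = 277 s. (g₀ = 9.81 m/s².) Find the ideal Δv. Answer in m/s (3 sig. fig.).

Stage wet mass = m₀ − payload = 287,000 − 10,300 = 276,700 kg.
Stage dry mass = ε × stage wet mass = 0.063 × 276,700 = 17,432.1 kg.
Burnout mass m_f = stage dry + payload = 17,432.1 + 10,300 = 27,732.1 kg.
v_e = Isp · g₀ = 277 × 9.81 = 2717.4 m/s.
From the ideal rocket equation, Δv = v_e · ln(287,000/27,732.1) = 2717.4 × ln(10.35) = 2717.4 × 2.3369 ≈ 6350 m/s.

Δv ≈ 6350 m/s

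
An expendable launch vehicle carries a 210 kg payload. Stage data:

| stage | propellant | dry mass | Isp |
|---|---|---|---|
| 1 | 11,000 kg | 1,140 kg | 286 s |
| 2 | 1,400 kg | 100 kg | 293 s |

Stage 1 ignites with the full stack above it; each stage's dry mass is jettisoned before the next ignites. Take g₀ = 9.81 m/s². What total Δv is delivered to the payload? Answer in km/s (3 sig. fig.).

Δv ≈ 9.34 km/s

Ignition mass of stage 1 = 11,000+1,140 + 1,400+100 + 210 = 13,850 kg.
Stage 1: m₀ = 13,850 kg, m_f = 13,850 − 11,000 = 2,850 kg; Δv = 286×9.81×ln(4.86) = 2805.7×1.5810 ≈ 4436 m/s.
Stage 2: m₀ = 1,710 kg, m_f = 1,710 − 1,400 = 310 kg; Δv = 293×9.81×ln(5.516) = 2874.3×1.7077 ≈ 4908 m/s.
Total Δv = 4436 + 4908 = 9344 m/s.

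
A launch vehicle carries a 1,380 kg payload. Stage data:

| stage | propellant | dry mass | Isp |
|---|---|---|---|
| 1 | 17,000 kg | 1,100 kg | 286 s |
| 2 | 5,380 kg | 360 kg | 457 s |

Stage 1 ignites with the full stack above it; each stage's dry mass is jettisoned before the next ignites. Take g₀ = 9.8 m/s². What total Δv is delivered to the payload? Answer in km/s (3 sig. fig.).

Ignition mass of stage 1 = 17,000+1,100 + 5,380+360 + 1,380 = 25,220 kg.
Stage 1: m₀ = 25,220 kg, m_f = 25,220 − 17,000 = 8,220 kg; Δv = 286×9.8×ln(3.068) = 2802.8×1.1211 ≈ 3142 m/s.
Stage 2: m₀ = 7,120 kg, m_f = 7,120 − 5,380 = 1,740 kg; Δv = 457×9.8×ln(4.092) = 4478.6×1.4090 ≈ 6310 m/s.
Total Δv = 3142 + 6310 = 9452 m/s.

Δv ≈ 9.45 km/s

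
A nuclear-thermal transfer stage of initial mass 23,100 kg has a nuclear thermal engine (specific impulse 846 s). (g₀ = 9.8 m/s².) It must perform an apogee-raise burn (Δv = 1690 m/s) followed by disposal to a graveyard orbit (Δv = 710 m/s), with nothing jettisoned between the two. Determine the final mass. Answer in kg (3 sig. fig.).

v_e = Isp · g₀ = 846 × 9.8 = 8290.8 m/s.
After the first burn: m = 23100 × exp(−1690/8290.8) = 23100 × 0.81559 = 18,840.1 kg.
After the second burn: m = 18,840.1 × exp(−710/8290.8) = 18,840.1 × 0.91793 = 17,293.9 kg.

final mass ≈ 17300 kg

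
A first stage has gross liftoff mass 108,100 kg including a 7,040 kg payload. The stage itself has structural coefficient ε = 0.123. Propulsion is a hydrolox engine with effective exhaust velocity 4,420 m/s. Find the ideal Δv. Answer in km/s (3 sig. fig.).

Stage wet mass = m₀ − payload = 108,100 − 7,040 = 101,060 kg.
Stage dry mass = ε × stage wet mass = 0.123 × 101,060 = 12,430.4 kg.
Burnout mass m_f = stage dry + payload = 12,430.4 + 7,040 = 19,470.4 kg.
Using Δv = v_e ln(m₀/m_f): Δv = v_e · ln(108,100/19,470.4) = 4420.0 × ln(5.552) = 4420.0 × 1.7142 ≈ 7577 m/s.

Δv ≈ 7.58 km/s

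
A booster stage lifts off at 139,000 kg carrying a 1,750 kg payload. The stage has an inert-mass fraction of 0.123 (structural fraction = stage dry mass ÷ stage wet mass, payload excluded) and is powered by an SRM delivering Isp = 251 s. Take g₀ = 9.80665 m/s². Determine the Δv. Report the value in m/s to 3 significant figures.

Stage wet mass = m₀ − payload = 139,000 − 1,750 = 137,250 kg.
Stage dry mass = ε × stage wet mass = 0.123 × 137,250 = 16,881.8 kg.
Burnout mass m_f = stage dry + payload = 16,881.8 + 1,750 = 18,631.8 kg.
v_e = Isp · g₀ = 251 × 9.80665 = 2461.5 m/s.
Using Δv = v_e ln(m₀/m_f): Δv = v_e · ln(139,000/18,631.8) = 2461.5 × ln(7.46) = 2461.5 × 2.0096 ≈ 4947 m/s.

Δv ≈ 4950 m/s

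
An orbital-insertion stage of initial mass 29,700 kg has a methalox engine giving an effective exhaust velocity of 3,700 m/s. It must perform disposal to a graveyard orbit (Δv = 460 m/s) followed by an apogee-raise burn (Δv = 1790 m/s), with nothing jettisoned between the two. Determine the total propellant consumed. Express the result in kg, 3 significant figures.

total propellant consumed ≈ 13500 kg

After the first burn: m = 29700 × exp(−460/3700.0) = 29700 × 0.88309 = 26,227.8 kg.
After the second burn: m = 26,227.8 × exp(−1790/3700.0) = 26,227.8 × 0.61645 = 16,168.1 kg.
Total propellant = m₀ − m_final = 29700 − 16,168.1 = 13,531.9 kg.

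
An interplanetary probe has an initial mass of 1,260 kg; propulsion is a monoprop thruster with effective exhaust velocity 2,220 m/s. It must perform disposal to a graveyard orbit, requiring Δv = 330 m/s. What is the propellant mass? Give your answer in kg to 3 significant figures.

m₀/m_f = exp(Δv / v_e) = exp(330 / 2220.0) = exp(0.1486) = 1.1603.
m_f = 1,260 / 1.1603 = 1,085.93 kg, so propellant = m₀ − m_f = 1,260 − 1,085.93 = 174.07 kg.

propellant mass ≈ 174 kg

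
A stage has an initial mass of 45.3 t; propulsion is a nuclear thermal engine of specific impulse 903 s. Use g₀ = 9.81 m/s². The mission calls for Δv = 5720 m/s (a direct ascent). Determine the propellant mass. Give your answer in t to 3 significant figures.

propellant mass ≈ 21.5 t

v_e = Isp · g₀ = 903 × 9.81 = 8858.4 m/s.
Using Δv = v_e ln(m₀/m_f): m₀/m_f = exp(Δv / v_e) = exp(5720 / 8858.4) = exp(0.6457) = 1.9073.
m_f = 45.3 / 1.9073 = 23.7509 t, so propellant = m₀ − m_f = 45.3 − 23.7509 = 21.5491 t.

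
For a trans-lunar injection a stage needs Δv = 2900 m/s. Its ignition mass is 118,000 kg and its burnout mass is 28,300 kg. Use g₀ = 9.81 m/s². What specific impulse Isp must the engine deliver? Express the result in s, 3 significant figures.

Isp ≈ 207 s

ln(m₀/m_f) = ln(118000/28300) = ln(4.17) = 1.4278.
From the ideal rocket equation, v_e = Δv / ln(m₀/m_f) = 2900 / 1.4278 = 2031.1 m/s.
Isp = v_e / g₀ = 2031.1 / 9.81 = 207.0 s.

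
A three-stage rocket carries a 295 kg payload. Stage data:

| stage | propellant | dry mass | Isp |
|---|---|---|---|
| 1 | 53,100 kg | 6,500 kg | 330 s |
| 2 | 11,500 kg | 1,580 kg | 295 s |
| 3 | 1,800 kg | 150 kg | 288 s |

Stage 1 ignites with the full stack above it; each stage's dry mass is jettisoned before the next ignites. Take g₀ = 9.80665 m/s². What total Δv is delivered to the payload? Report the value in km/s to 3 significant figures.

Δv ≈ 12.6 km/s

Ignition mass of stage 1 = 53,100+6,500 + 11,500+1,580 + 1,800+150 + 295 = 74,925 kg.
Stage 1: m₀ = 74,925 kg, m_f = 74,925 − 53,100 = 21,825 kg; Δv = 330×9.80665×ln(3.433) = 3236.2×1.2334 ≈ 3992 m/s.
Stage 2: m₀ = 15,325 kg, m_f = 15,325 − 11,500 = 3,825 kg; Δv = 295×9.80665×ln(4.007) = 2893.0×1.3879 ≈ 4015 m/s.
Stage 3: m₀ = 2,245 kg, m_f = 2,245 − 1,800 = 445 kg; Δv = 288×9.80665×ln(5.045) = 2824.3×1.6184 ≈ 4571 m/s.
Total Δv = 3992 + 4015 + 4571 = 12578 m/s.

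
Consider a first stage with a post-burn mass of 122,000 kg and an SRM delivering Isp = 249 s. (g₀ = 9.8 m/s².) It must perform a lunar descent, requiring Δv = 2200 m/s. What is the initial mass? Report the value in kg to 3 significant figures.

initial mass ≈ 301000 kg

v_e = Isp · g₀ = 249 × 9.8 = 2440.2 m/s.
From the ideal rocket equation, m₀/m_f = exp(Δv / v_e) = exp(2200 / 2440.2) = exp(0.9016) = 2.4635.
m₀ = m_f × 2.4635 = 122,000 × 2.4635 = 300,547 kg.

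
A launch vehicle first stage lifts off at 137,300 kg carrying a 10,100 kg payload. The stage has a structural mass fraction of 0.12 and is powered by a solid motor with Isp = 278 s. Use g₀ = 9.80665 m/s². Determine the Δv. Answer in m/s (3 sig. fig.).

Stage wet mass = m₀ − payload = 137,300 − 10,100 = 127,200 kg.
Stage dry mass = ε × stage wet mass = 0.12 × 127,200 = 15,264 kg.
Burnout mass m_f = stage dry + payload = 15,264 + 10,100 = 25,364 kg.
v_e = Isp · g₀ = 278 × 9.80665 = 2726.2 m/s.
Rocket equation: Δv = v_e · ln(137,300/25,364) = 2726.2 × ln(5.413) = 2726.2 × 1.6888 ≈ 4604 m/s.

Δv ≈ 4600 m/s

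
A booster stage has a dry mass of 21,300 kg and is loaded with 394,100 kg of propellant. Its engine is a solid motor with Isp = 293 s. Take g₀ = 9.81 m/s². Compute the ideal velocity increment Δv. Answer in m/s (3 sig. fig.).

Δv ≈ 8540 m/s

v_e = Isp · g₀ = 293 × 9.81 = 2874.3 m/s.
m₀ = m_dry + m_prop = 21,300 + 394,100 = 415,400 kg.
By the Tsiolkovsky rocket equation, Δv = v_e · ln(m₀/m_f) = 2874.3 × ln(19.5) = 2874.3 × 2.9705 ≈ 8538.3 m/s.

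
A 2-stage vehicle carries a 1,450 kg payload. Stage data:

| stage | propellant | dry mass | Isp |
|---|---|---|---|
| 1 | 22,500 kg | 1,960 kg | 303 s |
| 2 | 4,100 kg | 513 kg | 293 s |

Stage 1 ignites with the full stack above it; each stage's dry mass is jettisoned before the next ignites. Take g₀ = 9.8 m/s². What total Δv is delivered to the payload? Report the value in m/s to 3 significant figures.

Ignition mass of stage 1 = 22,500+1,960 + 4,100+513 + 1,450 = 30,523 kg.
Stage 1: m₀ = 30,523 kg, m_f = 30,523 − 22,500 = 8,023 kg; Δv = 303×9.8×ln(3.804) = 2969.4×1.3362 ≈ 3968 m/s.
Stage 2: m₀ = 6,063 kg, m_f = 6,063 − 4,100 = 1,963 kg; Δv = 293×9.8×ln(3.089) = 2871.4×1.1277 ≈ 3238 m/s.
Total Δv = 3968 + 3238 = 7206 m/s.

Δv ≈ 7210 m/s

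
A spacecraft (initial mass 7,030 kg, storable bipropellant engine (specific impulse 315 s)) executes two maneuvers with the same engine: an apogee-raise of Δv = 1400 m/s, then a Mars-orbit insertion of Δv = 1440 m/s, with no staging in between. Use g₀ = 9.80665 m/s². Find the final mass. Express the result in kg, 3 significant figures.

v_e = Isp · g₀ = 315 × 9.80665 = 3089.1 m/s.
After the first burn: m = 7030 × exp(−1400/3089.1) = 7030 × 0.63559 = 4,468.2 kg.
After the second burn: m = 4,468.2 × exp(−1440/3089.1) = 4,468.2 × 0.62741 = 2,803.39 kg.

final mass ≈ 2800 kg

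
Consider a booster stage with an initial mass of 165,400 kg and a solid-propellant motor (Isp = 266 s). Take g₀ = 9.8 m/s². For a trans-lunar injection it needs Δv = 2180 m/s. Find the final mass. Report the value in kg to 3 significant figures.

final mass ≈ 71700 kg

v_e = Isp · g₀ = 266 × 9.8 = 2606.8 m/s.
From the ideal rocket equation, m₀/m_f = exp(Δv / v_e) = exp(2180 / 2606.8) = exp(0.8363) = 2.3078.
m_f = m₀ / 2.3078 = 165,400 / 2.3078 = 71,670 kg.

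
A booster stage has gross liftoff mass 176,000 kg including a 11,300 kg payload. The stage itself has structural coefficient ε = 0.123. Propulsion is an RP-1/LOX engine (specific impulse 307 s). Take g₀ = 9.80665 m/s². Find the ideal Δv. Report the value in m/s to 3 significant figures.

Stage wet mass = m₀ − payload = 176,000 − 11,300 = 164,700 kg.
Stage dry mass = ε × stage wet mass = 0.123 × 164,700 = 20,258.1 kg.
Burnout mass m_f = stage dry + payload = 20,258.1 + 11,300 = 31,558.1 kg.
v_e = Isp · g₀ = 307 × 9.80665 = 3010.6 m/s.
Rocket equation: Δv = v_e · ln(176,000/31,558.1) = 3010.6 × ln(5.577) = 3010.6 × 1.7187 ≈ 5174 m/s.

Δv ≈ 5170 m/s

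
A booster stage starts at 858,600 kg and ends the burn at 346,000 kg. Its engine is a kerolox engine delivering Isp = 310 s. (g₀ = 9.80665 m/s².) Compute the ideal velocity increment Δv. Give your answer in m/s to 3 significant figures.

v_e = Isp · g₀ = 310 × 9.80665 = 3040.1 m/s.
From the ideal rocket equation, Δv = v_e · ln(m₀/m_f) = 3040.1 × ln(2.482) = 3040.1 × 0.9089 ≈ 2763.0 m/s.

Δv ≈ 2760 m/s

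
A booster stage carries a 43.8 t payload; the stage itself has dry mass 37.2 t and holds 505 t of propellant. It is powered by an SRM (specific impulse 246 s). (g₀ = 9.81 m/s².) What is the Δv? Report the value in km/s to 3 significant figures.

Δv ≈ 4.78 km/s

v_e = Isp · g₀ = 246 × 9.81 = 2413.3 m/s.
m₀ = payload + dry + propellant = 43.8 + 37.2 + 505 = 586 t.
m_f = payload + dry = 43.8 + 37.2 = 81 t.
Using Δv = v_e ln(m₀/m_f): Δv = v_e · ln(m₀/m_f) = 2413.3 × ln(7.235) = 2413.3 × 1.9789 ≈ 4775.5 m/s.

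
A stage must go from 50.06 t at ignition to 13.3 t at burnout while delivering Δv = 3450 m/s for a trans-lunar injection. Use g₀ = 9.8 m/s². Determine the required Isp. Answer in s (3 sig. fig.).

ln(m₀/m_f) = ln(50060/13300) = ln(3.764) = 1.3255.
Using Δv = v_e ln(m₀/m_f): v_e = Δv / ln(m₀/m_f) = 3450 / 1.3255 = 2602.9 m/s.
Isp = v_e / g₀ = 2602.9 / 9.8 = 265.6 s.

Isp ≈ 266 s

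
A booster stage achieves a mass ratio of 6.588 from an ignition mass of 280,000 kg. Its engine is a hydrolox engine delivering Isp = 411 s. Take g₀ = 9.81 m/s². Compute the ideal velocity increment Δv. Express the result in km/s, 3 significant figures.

v_e = Isp · g₀ = 411 × 9.81 = 4031.9 m/s.
Δv = v_e · ln(6.588) = 4031.9 × 1.8852 ≈ 7601.2 m/s.

Δv ≈ 7.60 km/s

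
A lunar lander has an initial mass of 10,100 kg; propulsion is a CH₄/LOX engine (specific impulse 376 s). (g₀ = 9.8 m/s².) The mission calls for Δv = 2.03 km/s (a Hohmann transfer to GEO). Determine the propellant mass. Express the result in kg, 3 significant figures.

v_e = Isp · g₀ = 376 × 9.8 = 3684.8 m/s.
m₀/m_f = exp(Δv / v_e) = exp(2030 / 3684.8) = exp(0.5509) = 1.7348.
m_f = 10,100 / 1.7348 = 5,822 kg, so propellant = m₀ − m_f = 10,100 − 5,822 = 4,278 kg.

propellant mass ≈ 4280 kg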